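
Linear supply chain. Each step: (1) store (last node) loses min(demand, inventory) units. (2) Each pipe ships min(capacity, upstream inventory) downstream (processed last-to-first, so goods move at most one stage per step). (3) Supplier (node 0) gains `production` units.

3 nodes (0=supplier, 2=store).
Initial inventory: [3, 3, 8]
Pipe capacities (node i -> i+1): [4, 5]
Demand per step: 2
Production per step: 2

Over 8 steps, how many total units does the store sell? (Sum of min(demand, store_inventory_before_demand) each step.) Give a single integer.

Step 1: sold=2 (running total=2) -> [2 3 9]
Step 2: sold=2 (running total=4) -> [2 2 10]
Step 3: sold=2 (running total=6) -> [2 2 10]
Step 4: sold=2 (running total=8) -> [2 2 10]
Step 5: sold=2 (running total=10) -> [2 2 10]
Step 6: sold=2 (running total=12) -> [2 2 10]
Step 7: sold=2 (running total=14) -> [2 2 10]
Step 8: sold=2 (running total=16) -> [2 2 10]

Answer: 16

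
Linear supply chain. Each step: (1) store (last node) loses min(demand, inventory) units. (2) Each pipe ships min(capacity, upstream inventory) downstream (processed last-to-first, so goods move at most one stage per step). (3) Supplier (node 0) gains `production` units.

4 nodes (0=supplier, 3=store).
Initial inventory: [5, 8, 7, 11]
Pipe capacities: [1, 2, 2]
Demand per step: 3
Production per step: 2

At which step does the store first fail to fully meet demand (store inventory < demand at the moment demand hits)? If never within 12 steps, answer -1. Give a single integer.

Step 1: demand=3,sold=3 ship[2->3]=2 ship[1->2]=2 ship[0->1]=1 prod=2 -> [6 7 7 10]
Step 2: demand=3,sold=3 ship[2->3]=2 ship[1->2]=2 ship[0->1]=1 prod=2 -> [7 6 7 9]
Step 3: demand=3,sold=3 ship[2->3]=2 ship[1->2]=2 ship[0->1]=1 prod=2 -> [8 5 7 8]
Step 4: demand=3,sold=3 ship[2->3]=2 ship[1->2]=2 ship[0->1]=1 prod=2 -> [9 4 7 7]
Step 5: demand=3,sold=3 ship[2->3]=2 ship[1->2]=2 ship[0->1]=1 prod=2 -> [10 3 7 6]
Step 6: demand=3,sold=3 ship[2->3]=2 ship[1->2]=2 ship[0->1]=1 prod=2 -> [11 2 7 5]
Step 7: demand=3,sold=3 ship[2->3]=2 ship[1->2]=2 ship[0->1]=1 prod=2 -> [12 1 7 4]
Step 8: demand=3,sold=3 ship[2->3]=2 ship[1->2]=1 ship[0->1]=1 prod=2 -> [13 1 6 3]
Step 9: demand=3,sold=3 ship[2->3]=2 ship[1->2]=1 ship[0->1]=1 prod=2 -> [14 1 5 2]
Step 10: demand=3,sold=2 ship[2->3]=2 ship[1->2]=1 ship[0->1]=1 prod=2 -> [15 1 4 2]
Step 11: demand=3,sold=2 ship[2->3]=2 ship[1->2]=1 ship[0->1]=1 prod=2 -> [16 1 3 2]
Step 12: demand=3,sold=2 ship[2->3]=2 ship[1->2]=1 ship[0->1]=1 prod=2 -> [17 1 2 2]
First stockout at step 10

10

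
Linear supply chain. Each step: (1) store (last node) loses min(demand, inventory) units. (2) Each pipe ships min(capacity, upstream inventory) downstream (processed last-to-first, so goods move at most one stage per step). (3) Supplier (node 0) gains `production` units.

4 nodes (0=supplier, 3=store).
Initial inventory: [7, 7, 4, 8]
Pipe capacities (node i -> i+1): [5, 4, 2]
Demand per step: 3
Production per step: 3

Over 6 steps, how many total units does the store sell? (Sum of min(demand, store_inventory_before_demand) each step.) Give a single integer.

Answer: 18

Derivation:
Step 1: sold=3 (running total=3) -> [5 8 6 7]
Step 2: sold=3 (running total=6) -> [3 9 8 6]
Step 3: sold=3 (running total=9) -> [3 8 10 5]
Step 4: sold=3 (running total=12) -> [3 7 12 4]
Step 5: sold=3 (running total=15) -> [3 6 14 3]
Step 6: sold=3 (running total=18) -> [3 5 16 2]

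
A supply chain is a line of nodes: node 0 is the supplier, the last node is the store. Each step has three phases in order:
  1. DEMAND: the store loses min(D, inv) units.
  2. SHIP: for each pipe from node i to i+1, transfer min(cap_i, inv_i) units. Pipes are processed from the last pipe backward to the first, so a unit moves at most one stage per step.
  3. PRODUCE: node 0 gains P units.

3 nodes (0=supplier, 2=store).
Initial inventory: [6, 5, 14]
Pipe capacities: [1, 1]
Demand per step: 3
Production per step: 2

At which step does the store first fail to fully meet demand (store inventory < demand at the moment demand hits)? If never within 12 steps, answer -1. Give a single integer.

Step 1: demand=3,sold=3 ship[1->2]=1 ship[0->1]=1 prod=2 -> [7 5 12]
Step 2: demand=3,sold=3 ship[1->2]=1 ship[0->1]=1 prod=2 -> [8 5 10]
Step 3: demand=3,sold=3 ship[1->2]=1 ship[0->1]=1 prod=2 -> [9 5 8]
Step 4: demand=3,sold=3 ship[1->2]=1 ship[0->1]=1 prod=2 -> [10 5 6]
Step 5: demand=3,sold=3 ship[1->2]=1 ship[0->1]=1 prod=2 -> [11 5 4]
Step 6: demand=3,sold=3 ship[1->2]=1 ship[0->1]=1 prod=2 -> [12 5 2]
Step 7: demand=3,sold=2 ship[1->2]=1 ship[0->1]=1 prod=2 -> [13 5 1]
Step 8: demand=3,sold=1 ship[1->2]=1 ship[0->1]=1 prod=2 -> [14 5 1]
Step 9: demand=3,sold=1 ship[1->2]=1 ship[0->1]=1 prod=2 -> [15 5 1]
Step 10: demand=3,sold=1 ship[1->2]=1 ship[0->1]=1 prod=2 -> [16 5 1]
Step 11: demand=3,sold=1 ship[1->2]=1 ship[0->1]=1 prod=2 -> [17 5 1]
Step 12: demand=3,sold=1 ship[1->2]=1 ship[0->1]=1 prod=2 -> [18 5 1]
First stockout at step 7

7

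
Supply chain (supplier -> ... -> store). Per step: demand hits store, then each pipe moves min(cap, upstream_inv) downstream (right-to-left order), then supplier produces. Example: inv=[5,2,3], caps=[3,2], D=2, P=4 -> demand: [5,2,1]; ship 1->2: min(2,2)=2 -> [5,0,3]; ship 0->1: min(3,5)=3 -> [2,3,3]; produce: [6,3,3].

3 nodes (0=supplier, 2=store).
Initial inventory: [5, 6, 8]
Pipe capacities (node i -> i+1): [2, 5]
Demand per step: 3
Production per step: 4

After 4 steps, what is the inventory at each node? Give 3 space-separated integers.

Step 1: demand=3,sold=3 ship[1->2]=5 ship[0->1]=2 prod=4 -> inv=[7 3 10]
Step 2: demand=3,sold=3 ship[1->2]=3 ship[0->1]=2 prod=4 -> inv=[9 2 10]
Step 3: demand=3,sold=3 ship[1->2]=2 ship[0->1]=2 prod=4 -> inv=[11 2 9]
Step 4: demand=3,sold=3 ship[1->2]=2 ship[0->1]=2 prod=4 -> inv=[13 2 8]

13 2 8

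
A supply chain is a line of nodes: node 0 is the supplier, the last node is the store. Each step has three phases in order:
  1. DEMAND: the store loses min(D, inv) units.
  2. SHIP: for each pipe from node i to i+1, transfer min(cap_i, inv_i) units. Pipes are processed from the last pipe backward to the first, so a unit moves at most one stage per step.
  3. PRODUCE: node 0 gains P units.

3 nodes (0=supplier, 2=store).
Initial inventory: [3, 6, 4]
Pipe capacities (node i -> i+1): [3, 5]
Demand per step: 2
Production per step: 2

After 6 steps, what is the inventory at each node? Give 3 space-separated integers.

Step 1: demand=2,sold=2 ship[1->2]=5 ship[0->1]=3 prod=2 -> inv=[2 4 7]
Step 2: demand=2,sold=2 ship[1->2]=4 ship[0->1]=2 prod=2 -> inv=[2 2 9]
Step 3: demand=2,sold=2 ship[1->2]=2 ship[0->1]=2 prod=2 -> inv=[2 2 9]
Step 4: demand=2,sold=2 ship[1->2]=2 ship[0->1]=2 prod=2 -> inv=[2 2 9]
Step 5: demand=2,sold=2 ship[1->2]=2 ship[0->1]=2 prod=2 -> inv=[2 2 9]
Step 6: demand=2,sold=2 ship[1->2]=2 ship[0->1]=2 prod=2 -> inv=[2 2 9]

2 2 9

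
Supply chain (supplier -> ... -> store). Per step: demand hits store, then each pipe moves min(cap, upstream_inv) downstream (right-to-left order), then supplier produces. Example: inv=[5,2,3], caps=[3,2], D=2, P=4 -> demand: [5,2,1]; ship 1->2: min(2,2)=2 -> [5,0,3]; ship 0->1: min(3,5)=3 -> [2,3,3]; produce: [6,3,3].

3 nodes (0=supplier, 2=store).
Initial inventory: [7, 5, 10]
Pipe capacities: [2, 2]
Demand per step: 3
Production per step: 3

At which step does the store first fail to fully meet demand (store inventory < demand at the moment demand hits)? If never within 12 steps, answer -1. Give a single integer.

Step 1: demand=3,sold=3 ship[1->2]=2 ship[0->1]=2 prod=3 -> [8 5 9]
Step 2: demand=3,sold=3 ship[1->2]=2 ship[0->1]=2 prod=3 -> [9 5 8]
Step 3: demand=3,sold=3 ship[1->2]=2 ship[0->1]=2 prod=3 -> [10 5 7]
Step 4: demand=3,sold=3 ship[1->2]=2 ship[0->1]=2 prod=3 -> [11 5 6]
Step 5: demand=3,sold=3 ship[1->2]=2 ship[0->1]=2 prod=3 -> [12 5 5]
Step 6: demand=3,sold=3 ship[1->2]=2 ship[0->1]=2 prod=3 -> [13 5 4]
Step 7: demand=3,sold=3 ship[1->2]=2 ship[0->1]=2 prod=3 -> [14 5 3]
Step 8: demand=3,sold=3 ship[1->2]=2 ship[0->1]=2 prod=3 -> [15 5 2]
Step 9: demand=3,sold=2 ship[1->2]=2 ship[0->1]=2 prod=3 -> [16 5 2]
Step 10: demand=3,sold=2 ship[1->2]=2 ship[0->1]=2 prod=3 -> [17 5 2]
Step 11: demand=3,sold=2 ship[1->2]=2 ship[0->1]=2 prod=3 -> [18 5 2]
Step 12: demand=3,sold=2 ship[1->2]=2 ship[0->1]=2 prod=3 -> [19 5 2]
First stockout at step 9

9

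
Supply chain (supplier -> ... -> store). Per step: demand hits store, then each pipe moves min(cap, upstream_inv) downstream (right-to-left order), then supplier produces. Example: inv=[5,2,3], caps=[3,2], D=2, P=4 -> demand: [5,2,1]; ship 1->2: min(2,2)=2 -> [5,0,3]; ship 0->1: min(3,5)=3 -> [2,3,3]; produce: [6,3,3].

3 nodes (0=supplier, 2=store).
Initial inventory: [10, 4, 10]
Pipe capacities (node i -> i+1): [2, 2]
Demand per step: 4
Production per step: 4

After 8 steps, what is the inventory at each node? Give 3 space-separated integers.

Step 1: demand=4,sold=4 ship[1->2]=2 ship[0->1]=2 prod=4 -> inv=[12 4 8]
Step 2: demand=4,sold=4 ship[1->2]=2 ship[0->1]=2 prod=4 -> inv=[14 4 6]
Step 3: demand=4,sold=4 ship[1->2]=2 ship[0->1]=2 prod=4 -> inv=[16 4 4]
Step 4: demand=4,sold=4 ship[1->2]=2 ship[0->1]=2 prod=4 -> inv=[18 4 2]
Step 5: demand=4,sold=2 ship[1->2]=2 ship[0->1]=2 prod=4 -> inv=[20 4 2]
Step 6: demand=4,sold=2 ship[1->2]=2 ship[0->1]=2 prod=4 -> inv=[22 4 2]
Step 7: demand=4,sold=2 ship[1->2]=2 ship[0->1]=2 prod=4 -> inv=[24 4 2]
Step 8: demand=4,sold=2 ship[1->2]=2 ship[0->1]=2 prod=4 -> inv=[26 4 2]

26 4 2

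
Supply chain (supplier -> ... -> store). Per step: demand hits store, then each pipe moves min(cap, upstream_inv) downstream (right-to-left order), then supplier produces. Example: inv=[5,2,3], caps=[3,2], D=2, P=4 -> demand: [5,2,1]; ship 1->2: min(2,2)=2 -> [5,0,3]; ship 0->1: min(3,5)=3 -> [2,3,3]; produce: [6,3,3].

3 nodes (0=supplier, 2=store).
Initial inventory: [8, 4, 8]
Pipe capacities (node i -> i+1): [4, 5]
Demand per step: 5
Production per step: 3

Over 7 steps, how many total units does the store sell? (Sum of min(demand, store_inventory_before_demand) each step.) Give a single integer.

Answer: 32

Derivation:
Step 1: sold=5 (running total=5) -> [7 4 7]
Step 2: sold=5 (running total=10) -> [6 4 6]
Step 3: sold=5 (running total=15) -> [5 4 5]
Step 4: sold=5 (running total=20) -> [4 4 4]
Step 5: sold=4 (running total=24) -> [3 4 4]
Step 6: sold=4 (running total=28) -> [3 3 4]
Step 7: sold=4 (running total=32) -> [3 3 3]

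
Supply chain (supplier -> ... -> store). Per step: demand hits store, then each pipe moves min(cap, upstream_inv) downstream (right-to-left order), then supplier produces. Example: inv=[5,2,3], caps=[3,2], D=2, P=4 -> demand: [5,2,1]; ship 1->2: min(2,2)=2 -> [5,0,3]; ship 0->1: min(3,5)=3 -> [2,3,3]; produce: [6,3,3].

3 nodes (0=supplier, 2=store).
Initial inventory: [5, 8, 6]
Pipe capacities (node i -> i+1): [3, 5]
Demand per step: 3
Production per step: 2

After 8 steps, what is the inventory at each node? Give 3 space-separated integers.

Step 1: demand=3,sold=3 ship[1->2]=5 ship[0->1]=3 prod=2 -> inv=[4 6 8]
Step 2: demand=3,sold=3 ship[1->2]=5 ship[0->1]=3 prod=2 -> inv=[3 4 10]
Step 3: demand=3,sold=3 ship[1->2]=4 ship[0->1]=3 prod=2 -> inv=[2 3 11]
Step 4: demand=3,sold=3 ship[1->2]=3 ship[0->1]=2 prod=2 -> inv=[2 2 11]
Step 5: demand=3,sold=3 ship[1->2]=2 ship[0->1]=2 prod=2 -> inv=[2 2 10]
Step 6: demand=3,sold=3 ship[1->2]=2 ship[0->1]=2 prod=2 -> inv=[2 2 9]
Step 7: demand=3,sold=3 ship[1->2]=2 ship[0->1]=2 prod=2 -> inv=[2 2 8]
Step 8: demand=3,sold=3 ship[1->2]=2 ship[0->1]=2 prod=2 -> inv=[2 2 7]

2 2 7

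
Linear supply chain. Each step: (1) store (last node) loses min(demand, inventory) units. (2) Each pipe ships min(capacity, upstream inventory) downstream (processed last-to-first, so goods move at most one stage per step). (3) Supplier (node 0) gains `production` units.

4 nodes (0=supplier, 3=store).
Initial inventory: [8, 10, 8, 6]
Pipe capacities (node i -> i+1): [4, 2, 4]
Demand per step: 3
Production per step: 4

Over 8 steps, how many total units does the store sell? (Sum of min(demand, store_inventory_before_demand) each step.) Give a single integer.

Step 1: sold=3 (running total=3) -> [8 12 6 7]
Step 2: sold=3 (running total=6) -> [8 14 4 8]
Step 3: sold=3 (running total=9) -> [8 16 2 9]
Step 4: sold=3 (running total=12) -> [8 18 2 8]
Step 5: sold=3 (running total=15) -> [8 20 2 7]
Step 6: sold=3 (running total=18) -> [8 22 2 6]
Step 7: sold=3 (running total=21) -> [8 24 2 5]
Step 8: sold=3 (running total=24) -> [8 26 2 4]

Answer: 24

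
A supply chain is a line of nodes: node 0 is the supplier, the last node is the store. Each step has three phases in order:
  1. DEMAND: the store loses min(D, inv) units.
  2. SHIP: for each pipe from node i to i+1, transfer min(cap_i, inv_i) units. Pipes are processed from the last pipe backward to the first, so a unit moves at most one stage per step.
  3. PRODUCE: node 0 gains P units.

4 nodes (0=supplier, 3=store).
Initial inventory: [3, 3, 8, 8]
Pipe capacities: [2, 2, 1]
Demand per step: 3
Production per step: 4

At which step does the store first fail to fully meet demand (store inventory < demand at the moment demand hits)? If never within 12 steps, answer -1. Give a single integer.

Step 1: demand=3,sold=3 ship[2->3]=1 ship[1->2]=2 ship[0->1]=2 prod=4 -> [5 3 9 6]
Step 2: demand=3,sold=3 ship[2->3]=1 ship[1->2]=2 ship[0->1]=2 prod=4 -> [7 3 10 4]
Step 3: demand=3,sold=3 ship[2->3]=1 ship[1->2]=2 ship[0->1]=2 prod=4 -> [9 3 11 2]
Step 4: demand=3,sold=2 ship[2->3]=1 ship[1->2]=2 ship[0->1]=2 prod=4 -> [11 3 12 1]
Step 5: demand=3,sold=1 ship[2->3]=1 ship[1->2]=2 ship[0->1]=2 prod=4 -> [13 3 13 1]
Step 6: demand=3,sold=1 ship[2->3]=1 ship[1->2]=2 ship[0->1]=2 prod=4 -> [15 3 14 1]
Step 7: demand=3,sold=1 ship[2->3]=1 ship[1->2]=2 ship[0->1]=2 prod=4 -> [17 3 15 1]
Step 8: demand=3,sold=1 ship[2->3]=1 ship[1->2]=2 ship[0->1]=2 prod=4 -> [19 3 16 1]
Step 9: demand=3,sold=1 ship[2->3]=1 ship[1->2]=2 ship[0->1]=2 prod=4 -> [21 3 17 1]
Step 10: demand=3,sold=1 ship[2->3]=1 ship[1->2]=2 ship[0->1]=2 prod=4 -> [23 3 18 1]
Step 11: demand=3,sold=1 ship[2->3]=1 ship[1->2]=2 ship[0->1]=2 prod=4 -> [25 3 19 1]
Step 12: demand=3,sold=1 ship[2->3]=1 ship[1->2]=2 ship[0->1]=2 prod=4 -> [27 3 20 1]
First stockout at step 4

4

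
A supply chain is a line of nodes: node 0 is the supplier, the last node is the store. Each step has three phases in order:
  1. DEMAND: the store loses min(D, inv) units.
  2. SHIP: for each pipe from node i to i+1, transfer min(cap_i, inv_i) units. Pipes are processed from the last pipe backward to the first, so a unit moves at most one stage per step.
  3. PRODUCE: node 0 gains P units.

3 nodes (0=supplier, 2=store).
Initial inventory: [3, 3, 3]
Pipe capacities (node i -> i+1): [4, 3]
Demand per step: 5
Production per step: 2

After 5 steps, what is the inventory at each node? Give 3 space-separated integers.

Step 1: demand=5,sold=3 ship[1->2]=3 ship[0->1]=3 prod=2 -> inv=[2 3 3]
Step 2: demand=5,sold=3 ship[1->2]=3 ship[0->1]=2 prod=2 -> inv=[2 2 3]
Step 3: demand=5,sold=3 ship[1->2]=2 ship[0->1]=2 prod=2 -> inv=[2 2 2]
Step 4: demand=5,sold=2 ship[1->2]=2 ship[0->1]=2 prod=2 -> inv=[2 2 2]
Step 5: demand=5,sold=2 ship[1->2]=2 ship[0->1]=2 prod=2 -> inv=[2 2 2]

2 2 2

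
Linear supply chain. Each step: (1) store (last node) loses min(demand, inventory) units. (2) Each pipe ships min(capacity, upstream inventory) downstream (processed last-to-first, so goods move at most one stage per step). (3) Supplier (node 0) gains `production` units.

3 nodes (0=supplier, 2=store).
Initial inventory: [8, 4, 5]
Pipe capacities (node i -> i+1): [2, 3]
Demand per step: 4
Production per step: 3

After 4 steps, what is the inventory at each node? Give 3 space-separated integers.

Step 1: demand=4,sold=4 ship[1->2]=3 ship[0->1]=2 prod=3 -> inv=[9 3 4]
Step 2: demand=4,sold=4 ship[1->2]=3 ship[0->1]=2 prod=3 -> inv=[10 2 3]
Step 3: demand=4,sold=3 ship[1->2]=2 ship[0->1]=2 prod=3 -> inv=[11 2 2]
Step 4: demand=4,sold=2 ship[1->2]=2 ship[0->1]=2 prod=3 -> inv=[12 2 2]

12 2 2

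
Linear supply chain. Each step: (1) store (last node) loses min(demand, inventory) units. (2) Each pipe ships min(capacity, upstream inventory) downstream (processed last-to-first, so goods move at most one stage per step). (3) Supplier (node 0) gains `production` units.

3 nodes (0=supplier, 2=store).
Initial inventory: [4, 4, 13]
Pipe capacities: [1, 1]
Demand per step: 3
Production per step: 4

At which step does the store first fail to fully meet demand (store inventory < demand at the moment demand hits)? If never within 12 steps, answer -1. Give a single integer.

Step 1: demand=3,sold=3 ship[1->2]=1 ship[0->1]=1 prod=4 -> [7 4 11]
Step 2: demand=3,sold=3 ship[1->2]=1 ship[0->1]=1 prod=4 -> [10 4 9]
Step 3: demand=3,sold=3 ship[1->2]=1 ship[0->1]=1 prod=4 -> [13 4 7]
Step 4: demand=3,sold=3 ship[1->2]=1 ship[0->1]=1 prod=4 -> [16 4 5]
Step 5: demand=3,sold=3 ship[1->2]=1 ship[0->1]=1 prod=4 -> [19 4 3]
Step 6: demand=3,sold=3 ship[1->2]=1 ship[0->1]=1 prod=4 -> [22 4 1]
Step 7: demand=3,sold=1 ship[1->2]=1 ship[0->1]=1 prod=4 -> [25 4 1]
Step 8: demand=3,sold=1 ship[1->2]=1 ship[0->1]=1 prod=4 -> [28 4 1]
Step 9: demand=3,sold=1 ship[1->2]=1 ship[0->1]=1 prod=4 -> [31 4 1]
Step 10: demand=3,sold=1 ship[1->2]=1 ship[0->1]=1 prod=4 -> [34 4 1]
Step 11: demand=3,sold=1 ship[1->2]=1 ship[0->1]=1 prod=4 -> [37 4 1]
Step 12: demand=3,sold=1 ship[1->2]=1 ship[0->1]=1 prod=4 -> [40 4 1]
First stockout at step 7

7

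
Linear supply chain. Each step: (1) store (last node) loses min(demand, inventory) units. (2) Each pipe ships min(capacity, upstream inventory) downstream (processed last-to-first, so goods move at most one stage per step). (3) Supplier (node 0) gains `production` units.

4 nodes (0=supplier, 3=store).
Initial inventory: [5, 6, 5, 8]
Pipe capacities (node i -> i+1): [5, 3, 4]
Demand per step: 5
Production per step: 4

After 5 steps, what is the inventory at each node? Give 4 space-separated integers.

Step 1: demand=5,sold=5 ship[2->3]=4 ship[1->2]=3 ship[0->1]=5 prod=4 -> inv=[4 8 4 7]
Step 2: demand=5,sold=5 ship[2->3]=4 ship[1->2]=3 ship[0->1]=4 prod=4 -> inv=[4 9 3 6]
Step 3: demand=5,sold=5 ship[2->3]=3 ship[1->2]=3 ship[0->1]=4 prod=4 -> inv=[4 10 3 4]
Step 4: demand=5,sold=4 ship[2->3]=3 ship[1->2]=3 ship[0->1]=4 prod=4 -> inv=[4 11 3 3]
Step 5: demand=5,sold=3 ship[2->3]=3 ship[1->2]=3 ship[0->1]=4 prod=4 -> inv=[4 12 3 3]

4 12 3 3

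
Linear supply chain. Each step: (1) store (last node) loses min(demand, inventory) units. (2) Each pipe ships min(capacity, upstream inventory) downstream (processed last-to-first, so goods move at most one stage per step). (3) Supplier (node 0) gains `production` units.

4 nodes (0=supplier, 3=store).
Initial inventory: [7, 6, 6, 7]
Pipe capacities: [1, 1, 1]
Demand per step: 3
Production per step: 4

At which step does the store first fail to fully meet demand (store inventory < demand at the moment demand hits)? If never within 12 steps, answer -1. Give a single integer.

Step 1: demand=3,sold=3 ship[2->3]=1 ship[1->2]=1 ship[0->1]=1 prod=4 -> [10 6 6 5]
Step 2: demand=3,sold=3 ship[2->3]=1 ship[1->2]=1 ship[0->1]=1 prod=4 -> [13 6 6 3]
Step 3: demand=3,sold=3 ship[2->3]=1 ship[1->2]=1 ship[0->1]=1 prod=4 -> [16 6 6 1]
Step 4: demand=3,sold=1 ship[2->3]=1 ship[1->2]=1 ship[0->1]=1 prod=4 -> [19 6 6 1]
Step 5: demand=3,sold=1 ship[2->3]=1 ship[1->2]=1 ship[0->1]=1 prod=4 -> [22 6 6 1]
Step 6: demand=3,sold=1 ship[2->3]=1 ship[1->2]=1 ship[0->1]=1 prod=4 -> [25 6 6 1]
Step 7: demand=3,sold=1 ship[2->3]=1 ship[1->2]=1 ship[0->1]=1 prod=4 -> [28 6 6 1]
Step 8: demand=3,sold=1 ship[2->3]=1 ship[1->2]=1 ship[0->1]=1 prod=4 -> [31 6 6 1]
Step 9: demand=3,sold=1 ship[2->3]=1 ship[1->2]=1 ship[0->1]=1 prod=4 -> [34 6 6 1]
Step 10: demand=3,sold=1 ship[2->3]=1 ship[1->2]=1 ship[0->1]=1 prod=4 -> [37 6 6 1]
Step 11: demand=3,sold=1 ship[2->3]=1 ship[1->2]=1 ship[0->1]=1 prod=4 -> [40 6 6 1]
Step 12: demand=3,sold=1 ship[2->3]=1 ship[1->2]=1 ship[0->1]=1 prod=4 -> [43 6 6 1]
First stockout at step 4

4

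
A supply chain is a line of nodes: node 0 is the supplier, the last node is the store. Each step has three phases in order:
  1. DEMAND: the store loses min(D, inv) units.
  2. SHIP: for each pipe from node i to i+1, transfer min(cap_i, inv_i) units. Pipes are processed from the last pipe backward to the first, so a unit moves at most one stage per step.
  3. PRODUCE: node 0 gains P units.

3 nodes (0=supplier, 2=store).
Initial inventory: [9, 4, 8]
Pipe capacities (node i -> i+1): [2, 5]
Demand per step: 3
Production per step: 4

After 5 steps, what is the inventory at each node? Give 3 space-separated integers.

Step 1: demand=3,sold=3 ship[1->2]=4 ship[0->1]=2 prod=4 -> inv=[11 2 9]
Step 2: demand=3,sold=3 ship[1->2]=2 ship[0->1]=2 prod=4 -> inv=[13 2 8]
Step 3: demand=3,sold=3 ship[1->2]=2 ship[0->1]=2 prod=4 -> inv=[15 2 7]
Step 4: demand=3,sold=3 ship[1->2]=2 ship[0->1]=2 prod=4 -> inv=[17 2 6]
Step 5: demand=3,sold=3 ship[1->2]=2 ship[0->1]=2 prod=4 -> inv=[19 2 5]

19 2 5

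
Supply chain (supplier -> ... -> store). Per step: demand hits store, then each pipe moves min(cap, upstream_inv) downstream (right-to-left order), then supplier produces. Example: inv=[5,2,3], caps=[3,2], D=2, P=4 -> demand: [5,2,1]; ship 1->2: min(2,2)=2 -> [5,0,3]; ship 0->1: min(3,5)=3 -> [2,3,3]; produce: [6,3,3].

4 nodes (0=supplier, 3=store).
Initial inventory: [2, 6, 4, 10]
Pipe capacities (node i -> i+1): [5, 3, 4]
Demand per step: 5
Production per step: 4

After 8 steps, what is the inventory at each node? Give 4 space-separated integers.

Step 1: demand=5,sold=5 ship[2->3]=4 ship[1->2]=3 ship[0->1]=2 prod=4 -> inv=[4 5 3 9]
Step 2: demand=5,sold=5 ship[2->3]=3 ship[1->2]=3 ship[0->1]=4 prod=4 -> inv=[4 6 3 7]
Step 3: demand=5,sold=5 ship[2->3]=3 ship[1->2]=3 ship[0->1]=4 prod=4 -> inv=[4 7 3 5]
Step 4: demand=5,sold=5 ship[2->3]=3 ship[1->2]=3 ship[0->1]=4 prod=4 -> inv=[4 8 3 3]
Step 5: demand=5,sold=3 ship[2->3]=3 ship[1->2]=3 ship[0->1]=4 prod=4 -> inv=[4 9 3 3]
Step 6: demand=5,sold=3 ship[2->3]=3 ship[1->2]=3 ship[0->1]=4 prod=4 -> inv=[4 10 3 3]
Step 7: demand=5,sold=3 ship[2->3]=3 ship[1->2]=3 ship[0->1]=4 prod=4 -> inv=[4 11 3 3]
Step 8: demand=5,sold=3 ship[2->3]=3 ship[1->2]=3 ship[0->1]=4 prod=4 -> inv=[4 12 3 3]

4 12 3 3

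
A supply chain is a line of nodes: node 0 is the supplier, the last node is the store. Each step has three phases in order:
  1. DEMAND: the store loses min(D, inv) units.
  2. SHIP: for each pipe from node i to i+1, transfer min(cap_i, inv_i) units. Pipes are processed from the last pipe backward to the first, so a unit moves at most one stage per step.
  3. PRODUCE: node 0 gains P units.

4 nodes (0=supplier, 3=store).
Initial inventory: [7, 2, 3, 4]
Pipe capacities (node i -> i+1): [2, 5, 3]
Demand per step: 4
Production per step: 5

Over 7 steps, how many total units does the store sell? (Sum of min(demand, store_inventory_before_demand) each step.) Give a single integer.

Step 1: sold=4 (running total=4) -> [10 2 2 3]
Step 2: sold=3 (running total=7) -> [13 2 2 2]
Step 3: sold=2 (running total=9) -> [16 2 2 2]
Step 4: sold=2 (running total=11) -> [19 2 2 2]
Step 5: sold=2 (running total=13) -> [22 2 2 2]
Step 6: sold=2 (running total=15) -> [25 2 2 2]
Step 7: sold=2 (running total=17) -> [28 2 2 2]

Answer: 17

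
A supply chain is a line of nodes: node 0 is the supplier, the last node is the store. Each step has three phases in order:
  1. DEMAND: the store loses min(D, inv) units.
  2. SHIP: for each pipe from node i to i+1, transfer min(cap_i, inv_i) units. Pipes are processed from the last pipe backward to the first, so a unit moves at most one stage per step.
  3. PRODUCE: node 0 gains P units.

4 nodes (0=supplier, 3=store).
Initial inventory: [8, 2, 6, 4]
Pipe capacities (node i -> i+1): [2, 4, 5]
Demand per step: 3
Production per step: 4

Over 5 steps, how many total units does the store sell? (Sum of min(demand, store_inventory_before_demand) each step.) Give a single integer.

Step 1: sold=3 (running total=3) -> [10 2 3 6]
Step 2: sold=3 (running total=6) -> [12 2 2 6]
Step 3: sold=3 (running total=9) -> [14 2 2 5]
Step 4: sold=3 (running total=12) -> [16 2 2 4]
Step 5: sold=3 (running total=15) -> [18 2 2 3]

Answer: 15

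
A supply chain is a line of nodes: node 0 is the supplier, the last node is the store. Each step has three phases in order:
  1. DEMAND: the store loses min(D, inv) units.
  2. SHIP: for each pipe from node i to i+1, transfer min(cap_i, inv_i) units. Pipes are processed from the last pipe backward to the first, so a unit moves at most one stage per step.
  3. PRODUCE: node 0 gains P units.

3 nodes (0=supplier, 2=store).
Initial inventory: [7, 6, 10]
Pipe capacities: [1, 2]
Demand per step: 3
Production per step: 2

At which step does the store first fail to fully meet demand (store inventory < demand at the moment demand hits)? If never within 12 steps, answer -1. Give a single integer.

Step 1: demand=3,sold=3 ship[1->2]=2 ship[0->1]=1 prod=2 -> [8 5 9]
Step 2: demand=3,sold=3 ship[1->2]=2 ship[0->1]=1 prod=2 -> [9 4 8]
Step 3: demand=3,sold=3 ship[1->2]=2 ship[0->1]=1 prod=2 -> [10 3 7]
Step 4: demand=3,sold=3 ship[1->2]=2 ship[0->1]=1 prod=2 -> [11 2 6]
Step 5: demand=3,sold=3 ship[1->2]=2 ship[0->1]=1 prod=2 -> [12 1 5]
Step 6: demand=3,sold=3 ship[1->2]=1 ship[0->1]=1 prod=2 -> [13 1 3]
Step 7: demand=3,sold=3 ship[1->2]=1 ship[0->1]=1 prod=2 -> [14 1 1]
Step 8: demand=3,sold=1 ship[1->2]=1 ship[0->1]=1 prod=2 -> [15 1 1]
Step 9: demand=3,sold=1 ship[1->2]=1 ship[0->1]=1 prod=2 -> [16 1 1]
Step 10: demand=3,sold=1 ship[1->2]=1 ship[0->1]=1 prod=2 -> [17 1 1]
Step 11: demand=3,sold=1 ship[1->2]=1 ship[0->1]=1 prod=2 -> [18 1 1]
Step 12: demand=3,sold=1 ship[1->2]=1 ship[0->1]=1 prod=2 -> [19 1 1]
First stockout at step 8

8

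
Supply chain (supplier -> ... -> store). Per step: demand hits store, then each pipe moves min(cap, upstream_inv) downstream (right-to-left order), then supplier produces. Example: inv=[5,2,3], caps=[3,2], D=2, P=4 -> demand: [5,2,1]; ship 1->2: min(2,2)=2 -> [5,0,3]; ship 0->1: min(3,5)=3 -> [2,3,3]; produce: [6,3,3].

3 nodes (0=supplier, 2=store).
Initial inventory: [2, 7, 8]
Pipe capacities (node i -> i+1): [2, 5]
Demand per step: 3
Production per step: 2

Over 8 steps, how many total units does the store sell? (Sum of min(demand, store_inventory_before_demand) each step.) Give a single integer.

Step 1: sold=3 (running total=3) -> [2 4 10]
Step 2: sold=3 (running total=6) -> [2 2 11]
Step 3: sold=3 (running total=9) -> [2 2 10]
Step 4: sold=3 (running total=12) -> [2 2 9]
Step 5: sold=3 (running total=15) -> [2 2 8]
Step 6: sold=3 (running total=18) -> [2 2 7]
Step 7: sold=3 (running total=21) -> [2 2 6]
Step 8: sold=3 (running total=24) -> [2 2 5]

Answer: 24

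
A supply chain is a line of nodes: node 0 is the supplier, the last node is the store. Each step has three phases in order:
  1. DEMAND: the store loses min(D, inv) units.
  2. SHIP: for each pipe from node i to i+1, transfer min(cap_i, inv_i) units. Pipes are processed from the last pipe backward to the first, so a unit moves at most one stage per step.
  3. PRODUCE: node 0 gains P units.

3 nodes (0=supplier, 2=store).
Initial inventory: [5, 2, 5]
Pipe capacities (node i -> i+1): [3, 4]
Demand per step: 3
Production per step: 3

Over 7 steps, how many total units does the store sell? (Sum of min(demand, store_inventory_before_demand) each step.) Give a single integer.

Step 1: sold=3 (running total=3) -> [5 3 4]
Step 2: sold=3 (running total=6) -> [5 3 4]
Step 3: sold=3 (running total=9) -> [5 3 4]
Step 4: sold=3 (running total=12) -> [5 3 4]
Step 5: sold=3 (running total=15) -> [5 3 4]
Step 6: sold=3 (running total=18) -> [5 3 4]
Step 7: sold=3 (running total=21) -> [5 3 4]

Answer: 21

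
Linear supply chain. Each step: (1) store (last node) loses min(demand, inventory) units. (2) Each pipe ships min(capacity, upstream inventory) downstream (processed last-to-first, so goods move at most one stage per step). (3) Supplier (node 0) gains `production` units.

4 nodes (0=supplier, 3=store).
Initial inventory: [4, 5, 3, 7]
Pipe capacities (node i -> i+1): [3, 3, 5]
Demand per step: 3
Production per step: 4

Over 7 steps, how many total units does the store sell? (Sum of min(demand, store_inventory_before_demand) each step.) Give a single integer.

Step 1: sold=3 (running total=3) -> [5 5 3 7]
Step 2: sold=3 (running total=6) -> [6 5 3 7]
Step 3: sold=3 (running total=9) -> [7 5 3 7]
Step 4: sold=3 (running total=12) -> [8 5 3 7]
Step 5: sold=3 (running total=15) -> [9 5 3 7]
Step 6: sold=3 (running total=18) -> [10 5 3 7]
Step 7: sold=3 (running total=21) -> [11 5 3 7]

Answer: 21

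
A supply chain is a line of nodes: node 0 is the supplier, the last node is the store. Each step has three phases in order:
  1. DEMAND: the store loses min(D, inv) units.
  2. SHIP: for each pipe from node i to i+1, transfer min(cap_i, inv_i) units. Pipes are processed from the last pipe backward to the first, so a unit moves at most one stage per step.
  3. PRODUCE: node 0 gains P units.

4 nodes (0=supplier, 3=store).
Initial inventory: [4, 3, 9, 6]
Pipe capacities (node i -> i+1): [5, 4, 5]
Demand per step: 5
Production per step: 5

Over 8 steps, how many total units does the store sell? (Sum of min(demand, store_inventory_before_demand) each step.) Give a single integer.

Step 1: sold=5 (running total=5) -> [5 4 7 6]
Step 2: sold=5 (running total=10) -> [5 5 6 6]
Step 3: sold=5 (running total=15) -> [5 6 5 6]
Step 4: sold=5 (running total=20) -> [5 7 4 6]
Step 5: sold=5 (running total=25) -> [5 8 4 5]
Step 6: sold=5 (running total=30) -> [5 9 4 4]
Step 7: sold=4 (running total=34) -> [5 10 4 4]
Step 8: sold=4 (running total=38) -> [5 11 4 4]

Answer: 38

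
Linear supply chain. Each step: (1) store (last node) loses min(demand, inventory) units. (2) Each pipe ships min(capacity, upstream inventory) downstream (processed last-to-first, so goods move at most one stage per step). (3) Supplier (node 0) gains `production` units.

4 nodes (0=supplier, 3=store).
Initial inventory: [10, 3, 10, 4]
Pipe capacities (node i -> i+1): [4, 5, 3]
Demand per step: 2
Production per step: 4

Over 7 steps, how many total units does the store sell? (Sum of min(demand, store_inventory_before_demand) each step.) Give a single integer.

Step 1: sold=2 (running total=2) -> [10 4 10 5]
Step 2: sold=2 (running total=4) -> [10 4 11 6]
Step 3: sold=2 (running total=6) -> [10 4 12 7]
Step 4: sold=2 (running total=8) -> [10 4 13 8]
Step 5: sold=2 (running total=10) -> [10 4 14 9]
Step 6: sold=2 (running total=12) -> [10 4 15 10]
Step 7: sold=2 (running total=14) -> [10 4 16 11]

Answer: 14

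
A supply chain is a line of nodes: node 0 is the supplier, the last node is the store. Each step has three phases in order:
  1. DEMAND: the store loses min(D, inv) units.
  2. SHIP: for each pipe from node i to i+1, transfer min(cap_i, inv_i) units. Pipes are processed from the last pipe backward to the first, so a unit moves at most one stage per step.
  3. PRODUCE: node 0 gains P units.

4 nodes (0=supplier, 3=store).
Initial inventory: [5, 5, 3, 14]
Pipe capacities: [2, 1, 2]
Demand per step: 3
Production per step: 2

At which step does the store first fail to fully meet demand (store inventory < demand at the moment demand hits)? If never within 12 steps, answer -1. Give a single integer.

Step 1: demand=3,sold=3 ship[2->3]=2 ship[1->2]=1 ship[0->1]=2 prod=2 -> [5 6 2 13]
Step 2: demand=3,sold=3 ship[2->3]=2 ship[1->2]=1 ship[0->1]=2 prod=2 -> [5 7 1 12]
Step 3: demand=3,sold=3 ship[2->3]=1 ship[1->2]=1 ship[0->1]=2 prod=2 -> [5 8 1 10]
Step 4: demand=3,sold=3 ship[2->3]=1 ship[1->2]=1 ship[0->1]=2 prod=2 -> [5 9 1 8]
Step 5: demand=3,sold=3 ship[2->3]=1 ship[1->2]=1 ship[0->1]=2 prod=2 -> [5 10 1 6]
Step 6: demand=3,sold=3 ship[2->3]=1 ship[1->2]=1 ship[0->1]=2 prod=2 -> [5 11 1 4]
Step 7: demand=3,sold=3 ship[2->3]=1 ship[1->2]=1 ship[0->1]=2 prod=2 -> [5 12 1 2]
Step 8: demand=3,sold=2 ship[2->3]=1 ship[1->2]=1 ship[0->1]=2 prod=2 -> [5 13 1 1]
Step 9: demand=3,sold=1 ship[2->3]=1 ship[1->2]=1 ship[0->1]=2 prod=2 -> [5 14 1 1]
Step 10: demand=3,sold=1 ship[2->3]=1 ship[1->2]=1 ship[0->1]=2 prod=2 -> [5 15 1 1]
Step 11: demand=3,sold=1 ship[2->3]=1 ship[1->2]=1 ship[0->1]=2 prod=2 -> [5 16 1 1]
Step 12: demand=3,sold=1 ship[2->3]=1 ship[1->2]=1 ship[0->1]=2 prod=2 -> [5 17 1 1]
First stockout at step 8

8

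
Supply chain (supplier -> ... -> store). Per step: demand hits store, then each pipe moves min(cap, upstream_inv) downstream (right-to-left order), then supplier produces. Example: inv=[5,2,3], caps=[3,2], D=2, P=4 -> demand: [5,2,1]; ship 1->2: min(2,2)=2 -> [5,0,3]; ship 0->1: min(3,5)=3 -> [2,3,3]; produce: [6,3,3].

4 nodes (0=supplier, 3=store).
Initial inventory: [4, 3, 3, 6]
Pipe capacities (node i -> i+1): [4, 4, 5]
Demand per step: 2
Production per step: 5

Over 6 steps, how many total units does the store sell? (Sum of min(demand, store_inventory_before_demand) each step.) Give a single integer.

Step 1: sold=2 (running total=2) -> [5 4 3 7]
Step 2: sold=2 (running total=4) -> [6 4 4 8]
Step 3: sold=2 (running total=6) -> [7 4 4 10]
Step 4: sold=2 (running total=8) -> [8 4 4 12]
Step 5: sold=2 (running total=10) -> [9 4 4 14]
Step 6: sold=2 (running total=12) -> [10 4 4 16]

Answer: 12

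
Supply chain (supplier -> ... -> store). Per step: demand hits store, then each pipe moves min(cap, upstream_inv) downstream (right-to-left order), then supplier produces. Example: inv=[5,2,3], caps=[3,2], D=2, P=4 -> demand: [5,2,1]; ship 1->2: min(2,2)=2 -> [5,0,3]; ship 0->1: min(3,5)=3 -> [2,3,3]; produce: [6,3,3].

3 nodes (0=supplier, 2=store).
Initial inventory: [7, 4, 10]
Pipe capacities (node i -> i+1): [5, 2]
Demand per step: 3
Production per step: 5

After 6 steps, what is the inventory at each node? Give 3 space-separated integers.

Step 1: demand=3,sold=3 ship[1->2]=2 ship[0->1]=5 prod=5 -> inv=[7 7 9]
Step 2: demand=3,sold=3 ship[1->2]=2 ship[0->1]=5 prod=5 -> inv=[7 10 8]
Step 3: demand=3,sold=3 ship[1->2]=2 ship[0->1]=5 prod=5 -> inv=[7 13 7]
Step 4: demand=3,sold=3 ship[1->2]=2 ship[0->1]=5 prod=5 -> inv=[7 16 6]
Step 5: demand=3,sold=3 ship[1->2]=2 ship[0->1]=5 prod=5 -> inv=[7 19 5]
Step 6: demand=3,sold=3 ship[1->2]=2 ship[0->1]=5 prod=5 -> inv=[7 22 4]

7 22 4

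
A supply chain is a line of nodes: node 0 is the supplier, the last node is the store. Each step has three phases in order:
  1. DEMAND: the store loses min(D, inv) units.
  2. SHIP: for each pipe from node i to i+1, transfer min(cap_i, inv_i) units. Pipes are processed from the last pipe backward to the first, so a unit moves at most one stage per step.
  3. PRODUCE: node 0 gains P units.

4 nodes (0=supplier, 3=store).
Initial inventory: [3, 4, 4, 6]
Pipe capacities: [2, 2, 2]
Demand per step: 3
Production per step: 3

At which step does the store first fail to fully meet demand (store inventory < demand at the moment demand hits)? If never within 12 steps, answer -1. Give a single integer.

Step 1: demand=3,sold=3 ship[2->3]=2 ship[1->2]=2 ship[0->1]=2 prod=3 -> [4 4 4 5]
Step 2: demand=3,sold=3 ship[2->3]=2 ship[1->2]=2 ship[0->1]=2 prod=3 -> [5 4 4 4]
Step 3: demand=3,sold=3 ship[2->3]=2 ship[1->2]=2 ship[0->1]=2 prod=3 -> [6 4 4 3]
Step 4: demand=3,sold=3 ship[2->3]=2 ship[1->2]=2 ship[0->1]=2 prod=3 -> [7 4 4 2]
Step 5: demand=3,sold=2 ship[2->3]=2 ship[1->2]=2 ship[0->1]=2 prod=3 -> [8 4 4 2]
Step 6: demand=3,sold=2 ship[2->3]=2 ship[1->2]=2 ship[0->1]=2 prod=3 -> [9 4 4 2]
Step 7: demand=3,sold=2 ship[2->3]=2 ship[1->2]=2 ship[0->1]=2 prod=3 -> [10 4 4 2]
Step 8: demand=3,sold=2 ship[2->3]=2 ship[1->2]=2 ship[0->1]=2 prod=3 -> [11 4 4 2]
Step 9: demand=3,sold=2 ship[2->3]=2 ship[1->2]=2 ship[0->1]=2 prod=3 -> [12 4 4 2]
Step 10: demand=3,sold=2 ship[2->3]=2 ship[1->2]=2 ship[0->1]=2 prod=3 -> [13 4 4 2]
Step 11: demand=3,sold=2 ship[2->3]=2 ship[1->2]=2 ship[0->1]=2 prod=3 -> [14 4 4 2]
Step 12: demand=3,sold=2 ship[2->3]=2 ship[1->2]=2 ship[0->1]=2 prod=3 -> [15 4 4 2]
First stockout at step 5

5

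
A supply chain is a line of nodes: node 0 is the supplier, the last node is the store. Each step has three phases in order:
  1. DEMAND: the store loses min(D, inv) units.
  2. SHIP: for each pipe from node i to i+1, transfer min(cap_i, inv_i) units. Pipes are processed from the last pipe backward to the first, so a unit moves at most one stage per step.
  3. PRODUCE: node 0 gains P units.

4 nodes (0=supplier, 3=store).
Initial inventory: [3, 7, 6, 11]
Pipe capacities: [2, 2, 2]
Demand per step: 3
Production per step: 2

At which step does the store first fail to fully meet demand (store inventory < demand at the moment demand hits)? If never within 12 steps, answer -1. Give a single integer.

Step 1: demand=3,sold=3 ship[2->3]=2 ship[1->2]=2 ship[0->1]=2 prod=2 -> [3 7 6 10]
Step 2: demand=3,sold=3 ship[2->3]=2 ship[1->2]=2 ship[0->1]=2 prod=2 -> [3 7 6 9]
Step 3: demand=3,sold=3 ship[2->3]=2 ship[1->2]=2 ship[0->1]=2 prod=2 -> [3 7 6 8]
Step 4: demand=3,sold=3 ship[2->3]=2 ship[1->2]=2 ship[0->1]=2 prod=2 -> [3 7 6 7]
Step 5: demand=3,sold=3 ship[2->3]=2 ship[1->2]=2 ship[0->1]=2 prod=2 -> [3 7 6 6]
Step 6: demand=3,sold=3 ship[2->3]=2 ship[1->2]=2 ship[0->1]=2 prod=2 -> [3 7 6 5]
Step 7: demand=3,sold=3 ship[2->3]=2 ship[1->2]=2 ship[0->1]=2 prod=2 -> [3 7 6 4]
Step 8: demand=3,sold=3 ship[2->3]=2 ship[1->2]=2 ship[0->1]=2 prod=2 -> [3 7 6 3]
Step 9: demand=3,sold=3 ship[2->3]=2 ship[1->2]=2 ship[0->1]=2 prod=2 -> [3 7 6 2]
Step 10: demand=3,sold=2 ship[2->3]=2 ship[1->2]=2 ship[0->1]=2 prod=2 -> [3 7 6 2]
Step 11: demand=3,sold=2 ship[2->3]=2 ship[1->2]=2 ship[0->1]=2 prod=2 -> [3 7 6 2]
Step 12: demand=3,sold=2 ship[2->3]=2 ship[1->2]=2 ship[0->1]=2 prod=2 -> [3 7 6 2]
First stockout at step 10

10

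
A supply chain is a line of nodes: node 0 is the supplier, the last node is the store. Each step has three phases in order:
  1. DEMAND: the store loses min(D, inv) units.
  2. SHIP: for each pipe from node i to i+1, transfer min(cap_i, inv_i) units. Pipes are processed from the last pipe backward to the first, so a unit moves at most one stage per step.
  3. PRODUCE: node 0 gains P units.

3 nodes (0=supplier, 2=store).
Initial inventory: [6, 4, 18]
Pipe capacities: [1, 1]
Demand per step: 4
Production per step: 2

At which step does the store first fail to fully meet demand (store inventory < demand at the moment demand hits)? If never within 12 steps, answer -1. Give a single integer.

Step 1: demand=4,sold=4 ship[1->2]=1 ship[0->1]=1 prod=2 -> [7 4 15]
Step 2: demand=4,sold=4 ship[1->2]=1 ship[0->1]=1 prod=2 -> [8 4 12]
Step 3: demand=4,sold=4 ship[1->2]=1 ship[0->1]=1 prod=2 -> [9 4 9]
Step 4: demand=4,sold=4 ship[1->2]=1 ship[0->1]=1 prod=2 -> [10 4 6]
Step 5: demand=4,sold=4 ship[1->2]=1 ship[0->1]=1 prod=2 -> [11 4 3]
Step 6: demand=4,sold=3 ship[1->2]=1 ship[0->1]=1 prod=2 -> [12 4 1]
Step 7: demand=4,sold=1 ship[1->2]=1 ship[0->1]=1 prod=2 -> [13 4 1]
Step 8: demand=4,sold=1 ship[1->2]=1 ship[0->1]=1 prod=2 -> [14 4 1]
Step 9: demand=4,sold=1 ship[1->2]=1 ship[0->1]=1 prod=2 -> [15 4 1]
Step 10: demand=4,sold=1 ship[1->2]=1 ship[0->1]=1 prod=2 -> [16 4 1]
Step 11: demand=4,sold=1 ship[1->2]=1 ship[0->1]=1 prod=2 -> [17 4 1]
Step 12: demand=4,sold=1 ship[1->2]=1 ship[0->1]=1 prod=2 -> [18 4 1]
First stockout at step 6

6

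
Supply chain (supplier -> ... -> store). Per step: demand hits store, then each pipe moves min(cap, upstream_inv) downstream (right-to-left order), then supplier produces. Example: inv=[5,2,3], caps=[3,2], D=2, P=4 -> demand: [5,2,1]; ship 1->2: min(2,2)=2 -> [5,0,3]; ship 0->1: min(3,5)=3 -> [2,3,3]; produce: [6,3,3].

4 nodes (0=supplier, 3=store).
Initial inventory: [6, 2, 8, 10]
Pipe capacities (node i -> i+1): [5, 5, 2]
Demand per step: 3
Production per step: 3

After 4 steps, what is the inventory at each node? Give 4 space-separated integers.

Step 1: demand=3,sold=3 ship[2->3]=2 ship[1->2]=2 ship[0->1]=5 prod=3 -> inv=[4 5 8 9]
Step 2: demand=3,sold=3 ship[2->3]=2 ship[1->2]=5 ship[0->1]=4 prod=3 -> inv=[3 4 11 8]
Step 3: demand=3,sold=3 ship[2->3]=2 ship[1->2]=4 ship[0->1]=3 prod=3 -> inv=[3 3 13 7]
Step 4: demand=3,sold=3 ship[2->3]=2 ship[1->2]=3 ship[0->1]=3 prod=3 -> inv=[3 3 14 6]

3 3 14 6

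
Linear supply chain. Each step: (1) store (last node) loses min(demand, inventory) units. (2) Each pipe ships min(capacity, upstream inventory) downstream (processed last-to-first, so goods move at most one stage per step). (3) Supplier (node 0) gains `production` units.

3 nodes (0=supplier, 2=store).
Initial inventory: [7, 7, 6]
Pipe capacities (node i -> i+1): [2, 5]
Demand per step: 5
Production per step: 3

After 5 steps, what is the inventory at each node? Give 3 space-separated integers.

Step 1: demand=5,sold=5 ship[1->2]=5 ship[0->1]=2 prod=3 -> inv=[8 4 6]
Step 2: demand=5,sold=5 ship[1->2]=4 ship[0->1]=2 prod=3 -> inv=[9 2 5]
Step 3: demand=5,sold=5 ship[1->2]=2 ship[0->1]=2 prod=3 -> inv=[10 2 2]
Step 4: demand=5,sold=2 ship[1->2]=2 ship[0->1]=2 prod=3 -> inv=[11 2 2]
Step 5: demand=5,sold=2 ship[1->2]=2 ship[0->1]=2 prod=3 -> inv=[12 2 2]

12 2 2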